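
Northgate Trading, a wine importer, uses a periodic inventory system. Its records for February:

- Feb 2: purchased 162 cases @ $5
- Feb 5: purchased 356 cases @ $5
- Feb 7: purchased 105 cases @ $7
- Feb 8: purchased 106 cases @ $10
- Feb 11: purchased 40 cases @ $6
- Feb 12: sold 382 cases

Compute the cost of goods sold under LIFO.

COGS = $2,690

Feb 12, 382 sold [LIFO — newest first]: 40 @ $6 + 106 @ $10 + 105 @ $7 + 131 @ $5 = $2,690
Ending inventory: 162 @ $5 + 225 @ $5 = $1,935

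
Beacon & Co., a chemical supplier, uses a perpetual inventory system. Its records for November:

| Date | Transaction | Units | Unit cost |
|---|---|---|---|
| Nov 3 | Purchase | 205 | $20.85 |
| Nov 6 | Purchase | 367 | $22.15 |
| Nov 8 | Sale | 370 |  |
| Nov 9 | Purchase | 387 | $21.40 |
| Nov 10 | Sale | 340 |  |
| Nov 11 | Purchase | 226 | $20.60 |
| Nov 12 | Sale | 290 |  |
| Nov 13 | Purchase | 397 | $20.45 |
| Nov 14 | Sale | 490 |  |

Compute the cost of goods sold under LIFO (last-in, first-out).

COGS = $31,541.15

Nov 8, 370 sold [LIFO — newest first]: 367 @ $22.15 + 3 @ $20.85 = $8,191.60
Nov 10, 340 sold [LIFO — newest first]: 340 @ $21.40 = $7,276.00
Nov 12, 290 sold [LIFO — newest first]: 226 @ $20.60 + 47 @ $21.40 + 17 @ $20.85 = $6,015.85
Nov 14, 490 sold [LIFO — newest first]: 397 @ $20.45 + 93 @ $20.85 = $10,057.70
Total COGS = $8,191.60 + $7,276.00 + $6,015.85 + $10,057.70 = $31,541.15
Ending inventory: 92 @ $20.85 = $1,918.20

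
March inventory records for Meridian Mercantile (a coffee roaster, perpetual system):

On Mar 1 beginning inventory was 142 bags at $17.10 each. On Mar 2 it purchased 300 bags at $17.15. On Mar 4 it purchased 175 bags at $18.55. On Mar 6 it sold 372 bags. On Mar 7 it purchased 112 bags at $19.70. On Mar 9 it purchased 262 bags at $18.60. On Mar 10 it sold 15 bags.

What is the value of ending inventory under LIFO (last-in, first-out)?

Mar 6, 372 sold [LIFO — newest first]: 175 @ $18.55 + 197 @ $17.15 = $6,624.80
Mar 10, 15 sold [LIFO — newest first]: 15 @ $18.60 = $279.00
Total COGS = $6,624.80 + $279.00 = $6,903.80
Ending inventory: 142 @ $17.10 + 103 @ $17.15 + 112 @ $19.70 + 247 @ $18.60 = $10,995.25
Check: goods available $17,899.05 = COGS $6,903.80 + ending $10,995.25

Ending inventory = $10,995.25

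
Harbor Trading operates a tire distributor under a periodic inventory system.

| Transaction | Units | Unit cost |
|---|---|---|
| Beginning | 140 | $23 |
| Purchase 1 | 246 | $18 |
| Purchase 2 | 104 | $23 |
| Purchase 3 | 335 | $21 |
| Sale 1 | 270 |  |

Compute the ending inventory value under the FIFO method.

Sale 1 (270) [FIFO — oldest first]: 140 @ $23 + 130 @ $18 = $5,560
Ending inventory: 116 @ $18 + 104 @ $23 + 335 @ $21 = $11,515

Ending inventory = $11,515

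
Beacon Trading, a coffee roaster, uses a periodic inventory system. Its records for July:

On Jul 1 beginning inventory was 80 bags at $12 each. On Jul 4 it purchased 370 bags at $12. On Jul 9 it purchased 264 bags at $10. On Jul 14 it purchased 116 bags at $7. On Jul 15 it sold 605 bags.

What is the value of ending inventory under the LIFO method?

Ending inventory = $2,700

Jul 15, 605 sold [LIFO — newest first]: 116 @ $7 + 264 @ $10 + 225 @ $12 = $6,152
Ending inventory: 80 @ $12 + 145 @ $12 = $2,700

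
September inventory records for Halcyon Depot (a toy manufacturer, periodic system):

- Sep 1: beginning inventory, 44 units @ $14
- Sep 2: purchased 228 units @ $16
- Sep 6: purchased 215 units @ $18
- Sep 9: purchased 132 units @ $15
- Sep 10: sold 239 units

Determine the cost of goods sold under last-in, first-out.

Sep 10, 239 sold [LIFO — newest first]: 132 @ $15 + 107 @ $18 = $3,906
Ending inventory: 44 @ $14 + 228 @ $16 + 108 @ $18 = $6,208

COGS = $3,906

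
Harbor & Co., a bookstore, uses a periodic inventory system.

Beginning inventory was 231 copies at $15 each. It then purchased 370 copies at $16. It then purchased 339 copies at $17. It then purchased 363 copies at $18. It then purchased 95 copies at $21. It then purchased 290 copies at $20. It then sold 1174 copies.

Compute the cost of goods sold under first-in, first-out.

Sale 1 (1174) [FIFO — oldest first]: 231 @ $15 + 370 @ $16 + 339 @ $17 + 234 @ $18 = $19,360
Ending inventory: 129 @ $18 + 95 @ $21 + 290 @ $20 = $10,117
Check: goods available $29,477 = COGS $19,360 + ending $10,117

COGS = $19,360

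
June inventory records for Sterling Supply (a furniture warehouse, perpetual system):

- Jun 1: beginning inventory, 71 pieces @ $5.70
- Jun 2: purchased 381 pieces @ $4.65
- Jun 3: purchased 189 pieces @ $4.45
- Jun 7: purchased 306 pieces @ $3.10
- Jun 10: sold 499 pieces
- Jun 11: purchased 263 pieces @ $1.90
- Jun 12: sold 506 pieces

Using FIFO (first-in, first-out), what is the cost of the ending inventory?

Jun 10, 499 sold [FIFO — oldest first]: 71 @ $5.70 + 381 @ $4.65 + 47 @ $4.45 = $2,385.50
Jun 12, 506 sold [FIFO — oldest first]: 142 @ $4.45 + 306 @ $3.10 + 58 @ $1.90 = $1,690.70
Total COGS = $2,385.50 + $1,690.70 = $4,076.20
Ending inventory: 205 @ $1.90 = $389.50
Check: goods available $4,465.70 = COGS $4,076.20 + ending $389.50

Ending inventory = $389.50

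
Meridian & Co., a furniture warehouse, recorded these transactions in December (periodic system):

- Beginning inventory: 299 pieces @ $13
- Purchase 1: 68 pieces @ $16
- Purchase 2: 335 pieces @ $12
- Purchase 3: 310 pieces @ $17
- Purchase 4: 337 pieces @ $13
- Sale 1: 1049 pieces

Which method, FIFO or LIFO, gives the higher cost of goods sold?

FIFO

FIFO COGS: 299 @ $13 + 68 @ $16 + 335 @ $12 + 310 @ $17 + 37 @ $13 = $14,746
LIFO COGS: 337 @ $13 + 310 @ $17 + 335 @ $12 + 67 @ $16 = $14,743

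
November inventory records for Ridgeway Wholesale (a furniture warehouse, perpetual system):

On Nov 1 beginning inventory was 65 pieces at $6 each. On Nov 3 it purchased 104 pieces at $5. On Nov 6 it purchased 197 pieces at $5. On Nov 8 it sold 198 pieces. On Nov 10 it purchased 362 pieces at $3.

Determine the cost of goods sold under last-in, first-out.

COGS = $990

Nov 8, 198 sold [LIFO — newest first]: 197 @ $5 + 1 @ $5 = $990
Ending inventory: 65 @ $6 + 103 @ $5 + 362 @ $3 = $1,991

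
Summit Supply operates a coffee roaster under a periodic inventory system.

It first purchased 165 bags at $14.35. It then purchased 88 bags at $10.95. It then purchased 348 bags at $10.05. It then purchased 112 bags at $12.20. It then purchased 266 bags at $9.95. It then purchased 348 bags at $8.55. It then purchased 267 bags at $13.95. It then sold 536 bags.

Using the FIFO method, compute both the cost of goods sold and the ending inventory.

COGS = $6,175.50; ending inventory = $11,366.40

Sale 1 (536) [FIFO — oldest first]: 165 @ $14.35 + 88 @ $10.95 + 283 @ $10.05 = $6,175.50
Ending inventory: 65 @ $10.05 + 112 @ $12.20 + 266 @ $9.95 + 348 @ $8.55 + 267 @ $13.95 = $11,366.40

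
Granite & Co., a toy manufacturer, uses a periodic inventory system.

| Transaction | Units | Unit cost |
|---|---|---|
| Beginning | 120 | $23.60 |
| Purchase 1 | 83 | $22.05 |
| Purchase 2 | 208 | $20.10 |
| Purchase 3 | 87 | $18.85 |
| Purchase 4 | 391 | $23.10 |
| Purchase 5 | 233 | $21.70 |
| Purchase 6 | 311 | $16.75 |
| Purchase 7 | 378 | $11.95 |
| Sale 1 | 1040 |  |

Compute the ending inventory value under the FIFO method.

Sale 1 (1040) [FIFO — oldest first]: 120 @ $23.60 + 83 @ $22.05 + 208 @ $20.10 + 87 @ $18.85 + 391 @ $23.10 + 151 @ $21.70 = $22,791.70
Ending inventory: 82 @ $21.70 + 311 @ $16.75 + 378 @ $11.95 = $11,505.75
Check: goods available $34,297.45 = COGS $22,791.70 + ending $11,505.75

Ending inventory = $11,505.75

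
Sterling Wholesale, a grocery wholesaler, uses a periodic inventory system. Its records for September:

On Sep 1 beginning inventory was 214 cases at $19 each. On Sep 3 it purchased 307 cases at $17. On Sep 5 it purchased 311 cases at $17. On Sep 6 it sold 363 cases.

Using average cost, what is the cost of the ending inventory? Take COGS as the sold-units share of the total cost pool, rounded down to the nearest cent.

Sep 6, sell 363: 363/832 × $14,572.00 → $6,357.73
Ending inventory (cost pool remaining) = $8,214.27

Ending inventory = $8,214.27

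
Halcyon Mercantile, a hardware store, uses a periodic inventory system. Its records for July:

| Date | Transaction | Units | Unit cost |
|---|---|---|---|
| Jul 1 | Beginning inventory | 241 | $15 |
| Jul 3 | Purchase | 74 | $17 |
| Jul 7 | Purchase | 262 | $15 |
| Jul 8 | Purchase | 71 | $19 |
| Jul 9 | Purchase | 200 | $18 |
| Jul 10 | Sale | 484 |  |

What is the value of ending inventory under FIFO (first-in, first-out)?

Ending inventory = $6,344

Jul 10, 484 sold [FIFO — oldest first]: 241 @ $15 + 74 @ $17 + 169 @ $15 = $7,408
Ending inventory: 93 @ $15 + 71 @ $19 + 200 @ $18 = $6,344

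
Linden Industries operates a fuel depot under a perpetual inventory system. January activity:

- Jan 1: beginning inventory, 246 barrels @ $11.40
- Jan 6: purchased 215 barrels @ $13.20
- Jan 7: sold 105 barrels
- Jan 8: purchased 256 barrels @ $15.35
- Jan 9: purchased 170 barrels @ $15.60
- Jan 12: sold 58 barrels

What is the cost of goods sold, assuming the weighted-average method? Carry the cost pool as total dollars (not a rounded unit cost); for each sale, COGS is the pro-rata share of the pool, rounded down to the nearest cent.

COGS = $2,096.46

After Jan 1: 246 on hand, pool $2,804.40 (≈ $11.4000 each)
After Jan 6: 461 on hand, pool $5,642.40 (≈ $12.2395 each)
Jan 7, sell 105: 105/461 × $5,642.40 → $1,285.14
After Jan 8: 612 on hand, pool $8,286.86 (≈ $13.5406 each)
After Jan 9: 782 on hand, pool $10,938.86 (≈ $13.9883 each)
Jan 12, sell 58: 58/782 × $10,938.86 → $811.32
Total COGS = $1,285.14 + $811.32 = $2,096.46
Ending inventory (cost pool remaining) = $10,127.54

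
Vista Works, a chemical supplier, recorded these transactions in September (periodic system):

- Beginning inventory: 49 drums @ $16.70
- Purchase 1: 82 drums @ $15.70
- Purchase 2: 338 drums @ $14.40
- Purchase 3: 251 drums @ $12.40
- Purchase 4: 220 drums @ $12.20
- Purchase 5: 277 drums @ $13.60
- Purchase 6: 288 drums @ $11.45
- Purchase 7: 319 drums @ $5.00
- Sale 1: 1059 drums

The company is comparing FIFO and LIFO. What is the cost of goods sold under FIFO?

FIFO COGS: 49 @ $16.70 + 82 @ $15.70 + 338 @ $14.40 + 251 @ $12.40 + 220 @ $12.20 + 119 @ $13.60 = $14,387.70
LIFO COGS: 319 @ $5.00 + 288 @ $11.45 + 277 @ $13.60 + 175 @ $12.20 = $10,794.80

COGS = $14,387.70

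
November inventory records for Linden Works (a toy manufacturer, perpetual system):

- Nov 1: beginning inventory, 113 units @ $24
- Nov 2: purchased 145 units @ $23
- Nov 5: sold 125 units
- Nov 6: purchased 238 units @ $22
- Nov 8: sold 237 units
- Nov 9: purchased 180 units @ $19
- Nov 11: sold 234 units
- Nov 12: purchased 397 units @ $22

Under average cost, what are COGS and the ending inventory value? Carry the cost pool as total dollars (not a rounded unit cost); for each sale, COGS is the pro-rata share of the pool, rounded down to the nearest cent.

After Nov 1: 113 on hand, pool $2,712.00 (≈ $24.0000 each)
After Nov 2: 258 on hand, pool $6,047.00 (≈ $23.4380 each)
Nov 5, sell 125: 125/258 × $6,047.00 → $2,929.74
After Nov 6: 371 on hand, pool $8,353.26 (≈ $22.5155 each)
Nov 8, sell 237: 237/371 × $8,353.26 → $5,336.17
After Nov 9: 314 on hand, pool $6,437.09 (≈ $20.5003 each)
Nov 11, sell 234: 234/314 × $6,437.09 → $4,797.06
After Nov 12: 477 on hand, pool $10,374.03 (≈ $21.7485 each)
Total COGS = $2,929.74 + $5,336.17 + $4,797.06 = $13,062.97
Ending inventory (cost pool remaining) = $10,374.03

COGS = $13,062.97; ending inventory = $10,374.03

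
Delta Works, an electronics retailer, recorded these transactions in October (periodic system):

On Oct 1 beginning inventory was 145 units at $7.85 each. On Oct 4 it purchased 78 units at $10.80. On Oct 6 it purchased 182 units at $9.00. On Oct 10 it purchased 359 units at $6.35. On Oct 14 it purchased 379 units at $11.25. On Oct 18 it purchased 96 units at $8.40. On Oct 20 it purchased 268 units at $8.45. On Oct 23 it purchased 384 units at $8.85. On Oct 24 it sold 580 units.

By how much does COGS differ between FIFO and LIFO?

$324.70

FIFO COGS: 145 @ $7.85 + 78 @ $10.80 + 182 @ $9.00 + 175 @ $6.35 = $4,729.90
LIFO COGS: 384 @ $8.85 + 196 @ $8.45 = $5,054.60
Difference = |$4,729.90 − $5,054.60| = $324.70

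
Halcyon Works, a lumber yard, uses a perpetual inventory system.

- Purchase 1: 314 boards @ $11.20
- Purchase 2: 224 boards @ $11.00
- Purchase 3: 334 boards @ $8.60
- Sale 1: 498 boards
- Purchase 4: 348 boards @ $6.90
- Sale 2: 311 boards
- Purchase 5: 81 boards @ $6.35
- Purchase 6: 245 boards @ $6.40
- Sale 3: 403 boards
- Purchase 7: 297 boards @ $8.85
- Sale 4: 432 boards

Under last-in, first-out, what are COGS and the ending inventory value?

Sale 1 (498) [LIFO — newest first]: 334 @ $8.60 + 164 @ $11.00 = $4,676.40
Sale 2 (311) [LIFO — newest first]: 311 @ $6.90 = $2,145.90
Sale 3 (403) [LIFO — newest first]: 245 @ $6.40 + 81 @ $6.35 + 37 @ $6.90 + 40 @ $11.00 = $2,777.65
Sale 4 (432) [LIFO — newest first]: 297 @ $8.85 + 20 @ $11.00 + 115 @ $11.20 = $4,136.45
Total COGS = $4,676.40 + $2,145.90 + $2,777.65 + $4,136.45 = $13,736.40
Ending inventory: 199 @ $11.20 = $2,228.80

COGS = $13,736.40; ending inventory = $2,228.80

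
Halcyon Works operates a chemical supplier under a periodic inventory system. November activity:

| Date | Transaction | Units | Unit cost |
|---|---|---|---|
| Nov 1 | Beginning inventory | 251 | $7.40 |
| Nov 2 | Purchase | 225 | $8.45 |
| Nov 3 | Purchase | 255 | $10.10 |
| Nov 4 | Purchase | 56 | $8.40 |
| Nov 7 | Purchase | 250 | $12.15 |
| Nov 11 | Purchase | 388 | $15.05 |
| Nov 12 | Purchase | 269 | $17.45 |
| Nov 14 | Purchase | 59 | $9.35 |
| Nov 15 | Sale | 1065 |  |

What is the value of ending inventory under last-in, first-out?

Ending inventory = $5,899.85

Nov 15, 1065 sold [LIFO — newest first]: 59 @ $9.35 + 269 @ $17.45 + 388 @ $15.05 + 250 @ $12.15 + 56 @ $8.40 + 43 @ $10.10 = $15,027.30
Ending inventory: 251 @ $7.40 + 225 @ $8.45 + 212 @ $10.10 = $5,899.85
Check: goods available $20,927.15 = COGS $15,027.30 + ending $5,899.85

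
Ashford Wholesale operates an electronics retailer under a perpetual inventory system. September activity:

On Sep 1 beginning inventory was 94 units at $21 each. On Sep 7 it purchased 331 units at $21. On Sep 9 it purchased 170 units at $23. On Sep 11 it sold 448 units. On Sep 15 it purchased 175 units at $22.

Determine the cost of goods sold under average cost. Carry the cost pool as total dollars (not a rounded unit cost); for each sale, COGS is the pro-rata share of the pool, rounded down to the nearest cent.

COGS = $9,664.00

After Sep 1: 94 on hand, pool $1,974.00 (≈ $21.0000 each)
After Sep 7: 425 on hand, pool $8,925.00 (≈ $21.0000 each)
After Sep 9: 595 on hand, pool $12,835.00 (≈ $21.5714 each)
Sep 11, sell 448: 448/595 × $12,835.00 → $9,664.00
After Sep 15: 322 on hand, pool $7,021.00 (≈ $21.8043 each)
Ending inventory (cost pool remaining) = $7,021.00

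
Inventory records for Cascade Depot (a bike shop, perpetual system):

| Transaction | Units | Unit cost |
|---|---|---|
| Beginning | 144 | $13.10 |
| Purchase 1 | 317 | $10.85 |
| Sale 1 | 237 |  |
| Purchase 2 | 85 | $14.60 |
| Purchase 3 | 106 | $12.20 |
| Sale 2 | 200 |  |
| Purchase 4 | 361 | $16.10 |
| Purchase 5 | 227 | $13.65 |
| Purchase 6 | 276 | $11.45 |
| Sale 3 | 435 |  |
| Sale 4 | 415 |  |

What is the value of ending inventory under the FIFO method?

Sale 1 (237) [FIFO — oldest first]: 144 @ $13.10 + 93 @ $10.85 = $2,895.45
Sale 2 (200) [FIFO — oldest first]: 200 @ $10.85 = $2,170.00
Sale 3 (435) [FIFO — oldest first]: 24 @ $10.85 + 85 @ $14.60 + 106 @ $12.20 + 220 @ $16.10 = $6,336.60
Sale 4 (415) [FIFO — oldest first]: 141 @ $16.10 + 227 @ $13.65 + 47 @ $11.45 = $5,906.80
Total COGS = $2,895.45 + $2,170.00 + $6,336.60 + $5,906.80 = $17,308.85
Ending inventory: 229 @ $11.45 = $2,622.05
Check: goods available $19,930.90 = COGS $17,308.85 + ending $2,622.05

Ending inventory = $2,622.05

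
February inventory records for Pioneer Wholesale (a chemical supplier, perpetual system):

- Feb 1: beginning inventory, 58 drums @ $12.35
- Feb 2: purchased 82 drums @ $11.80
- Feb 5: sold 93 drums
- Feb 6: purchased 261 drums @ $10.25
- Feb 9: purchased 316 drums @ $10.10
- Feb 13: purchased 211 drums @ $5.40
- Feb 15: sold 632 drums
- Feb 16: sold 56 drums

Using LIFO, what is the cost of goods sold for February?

COGS = $7,084.70

Feb 5, 93 sold [LIFO — newest first]: 82 @ $11.80 + 11 @ $12.35 = $1,103.45
Feb 15, 632 sold [LIFO — newest first]: 211 @ $5.40 + 316 @ $10.10 + 105 @ $10.25 = $5,407.25
Feb 16, 56 sold [LIFO — newest first]: 56 @ $10.25 = $574.00
Total COGS = $1,103.45 + $5,407.25 + $574.00 = $7,084.70
Ending inventory: 47 @ $12.35 + 100 @ $10.25 = $1,605.45
Check: goods available $8,690.15 = COGS $7,084.70 + ending $1,605.45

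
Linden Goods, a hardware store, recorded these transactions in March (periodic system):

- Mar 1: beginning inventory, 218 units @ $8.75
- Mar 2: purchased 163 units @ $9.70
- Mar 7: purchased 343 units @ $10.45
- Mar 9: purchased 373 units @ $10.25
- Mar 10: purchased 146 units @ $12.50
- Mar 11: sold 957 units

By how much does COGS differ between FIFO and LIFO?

$692.90

FIFO COGS: 218 @ $8.75 + 163 @ $9.70 + 343 @ $10.45 + 233 @ $10.25 = $9,461.20
LIFO COGS: 146 @ $12.50 + 373 @ $10.25 + 343 @ $10.45 + 95 @ $9.70 = $10,154.10
Difference = |$9,461.20 − $10,154.10| = $692.90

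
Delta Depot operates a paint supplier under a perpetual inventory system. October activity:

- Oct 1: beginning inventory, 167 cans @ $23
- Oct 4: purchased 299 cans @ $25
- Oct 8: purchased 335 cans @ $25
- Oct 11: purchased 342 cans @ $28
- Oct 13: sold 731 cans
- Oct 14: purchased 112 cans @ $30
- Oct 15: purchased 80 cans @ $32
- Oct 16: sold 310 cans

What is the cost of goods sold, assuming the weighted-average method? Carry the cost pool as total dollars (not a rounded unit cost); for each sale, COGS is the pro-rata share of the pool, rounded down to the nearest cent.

COGS = $27,170.41

After Oct 1: 167 on hand, pool $3,841.00 (≈ $23.0000 each)
After Oct 4: 466 on hand, pool $11,316.00 (≈ $24.2833 each)
After Oct 8: 801 on hand, pool $19,691.00 (≈ $24.5830 each)
After Oct 11: 1143 on hand, pool $29,267.00 (≈ $25.6054 each)
Oct 13, sell 731: 731/1143 × $29,267.00 → $18,717.56
After Oct 14: 524 on hand, pool $13,909.44 (≈ $26.5447 each)
After Oct 15: 604 on hand, pool $16,469.44 (≈ $27.2673 each)
Oct 16, sell 310: 310/604 × $16,469.44 → $8,452.85
Total COGS = $18,717.56 + $8,452.85 = $27,170.41
Ending inventory (cost pool remaining) = $8,016.59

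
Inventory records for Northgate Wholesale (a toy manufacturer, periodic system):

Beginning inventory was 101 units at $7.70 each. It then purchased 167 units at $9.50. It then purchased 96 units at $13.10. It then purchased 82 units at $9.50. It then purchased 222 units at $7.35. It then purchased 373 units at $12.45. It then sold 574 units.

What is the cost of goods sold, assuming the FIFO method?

COGS = $5,341.60

Sale 1 (574) [FIFO — oldest first]: 101 @ $7.70 + 167 @ $9.50 + 96 @ $13.10 + 82 @ $9.50 + 128 @ $7.35 = $5,341.60
Ending inventory: 94 @ $7.35 + 373 @ $12.45 = $5,334.75
Check: goods available $10,676.35 = COGS $5,341.60 + ending $5,334.75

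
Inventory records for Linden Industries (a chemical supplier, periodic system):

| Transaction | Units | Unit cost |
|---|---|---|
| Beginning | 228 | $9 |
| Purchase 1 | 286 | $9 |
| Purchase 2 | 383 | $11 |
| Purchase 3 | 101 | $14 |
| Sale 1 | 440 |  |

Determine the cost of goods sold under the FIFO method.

Sale 1 (440) [FIFO — oldest first]: 228 @ $9 + 212 @ $9 = $3,960
Ending inventory: 74 @ $9 + 383 @ $11 + 101 @ $14 = $6,293

COGS = $3,960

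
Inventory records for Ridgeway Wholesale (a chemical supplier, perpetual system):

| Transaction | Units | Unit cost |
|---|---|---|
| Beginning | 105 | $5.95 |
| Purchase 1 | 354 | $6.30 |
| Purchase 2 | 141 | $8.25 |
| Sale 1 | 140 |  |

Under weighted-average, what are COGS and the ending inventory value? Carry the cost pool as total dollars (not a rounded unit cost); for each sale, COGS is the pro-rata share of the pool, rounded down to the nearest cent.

After Beginning: 105 on hand, pool $624.75 (≈ $5.9500 each)
After Purchase 1: 459 on hand, pool $2,854.95 (≈ $6.2199 each)
After Purchase 2: 600 on hand, pool $4,018.20 (≈ $6.6970 each)
Sale 1, sell 140: 140/600 × $4,018.20 → $937.58
Ending inventory (cost pool remaining) = $3,080.62
Check: goods available $4,018.20 = COGS $937.58 + ending $3,080.62

COGS = $937.58; ending inventory = $3,080.62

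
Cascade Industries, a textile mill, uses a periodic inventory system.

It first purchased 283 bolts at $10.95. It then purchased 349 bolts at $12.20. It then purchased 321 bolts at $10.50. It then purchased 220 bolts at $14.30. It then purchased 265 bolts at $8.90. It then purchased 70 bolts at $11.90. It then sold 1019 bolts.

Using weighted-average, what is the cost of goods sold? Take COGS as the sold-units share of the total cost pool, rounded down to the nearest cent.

Sale 1, sell 1019: 1019/1508 × $17,064.65 → $11,531.08
Ending inventory (cost pool remaining) = $5,533.57

COGS = $11,531.08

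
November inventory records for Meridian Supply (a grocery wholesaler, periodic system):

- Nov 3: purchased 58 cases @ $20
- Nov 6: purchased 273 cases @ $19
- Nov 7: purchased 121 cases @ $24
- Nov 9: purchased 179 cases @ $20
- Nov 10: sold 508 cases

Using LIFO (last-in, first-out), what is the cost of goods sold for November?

COGS = $10,436

Nov 10, 508 sold [LIFO — newest first]: 179 @ $20 + 121 @ $24 + 208 @ $19 = $10,436
Ending inventory: 58 @ $20 + 65 @ $19 = $2,395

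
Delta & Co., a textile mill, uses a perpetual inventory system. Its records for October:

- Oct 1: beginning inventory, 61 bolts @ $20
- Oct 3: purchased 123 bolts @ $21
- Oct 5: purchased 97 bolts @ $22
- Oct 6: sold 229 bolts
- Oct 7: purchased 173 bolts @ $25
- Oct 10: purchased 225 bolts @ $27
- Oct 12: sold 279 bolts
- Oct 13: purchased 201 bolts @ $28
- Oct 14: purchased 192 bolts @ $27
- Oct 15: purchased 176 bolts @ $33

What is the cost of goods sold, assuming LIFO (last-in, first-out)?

Oct 6, 229 sold [LIFO — newest first]: 97 @ $22 + 123 @ $21 + 9 @ $20 = $4,897
Oct 12, 279 sold [LIFO — newest first]: 225 @ $27 + 54 @ $25 = $7,425
Total COGS = $4,897 + $7,425 = $12,322
Ending inventory: 52 @ $20 + 119 @ $25 + 201 @ $28 + 192 @ $27 + 176 @ $33 = $20,635
Check: goods available $32,957 = COGS $12,322 + ending $20,635

COGS = $12,322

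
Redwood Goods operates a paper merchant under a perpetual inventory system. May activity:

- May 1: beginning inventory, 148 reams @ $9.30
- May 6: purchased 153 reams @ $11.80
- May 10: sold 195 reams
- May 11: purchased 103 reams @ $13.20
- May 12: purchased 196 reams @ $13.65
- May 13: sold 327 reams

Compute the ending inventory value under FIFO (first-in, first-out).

May 10, 195 sold [FIFO — oldest first]: 148 @ $9.30 + 47 @ $11.80 = $1,931.00
May 13, 327 sold [FIFO — oldest first]: 106 @ $11.80 + 103 @ $13.20 + 118 @ $13.65 = $4,221.10
Total COGS = $1,931.00 + $4,221.10 = $6,152.10
Ending inventory: 78 @ $13.65 = $1,064.70
Check: goods available $7,216.80 = COGS $6,152.10 + ending $1,064.70

Ending inventory = $1,064.70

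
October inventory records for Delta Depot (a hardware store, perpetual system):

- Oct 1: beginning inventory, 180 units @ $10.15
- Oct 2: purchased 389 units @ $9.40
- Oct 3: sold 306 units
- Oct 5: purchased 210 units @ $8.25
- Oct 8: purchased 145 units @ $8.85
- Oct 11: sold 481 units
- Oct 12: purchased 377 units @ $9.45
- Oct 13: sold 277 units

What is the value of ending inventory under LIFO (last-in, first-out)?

Oct 3, 306 sold [LIFO — newest first]: 306 @ $9.40 = $2,876.40
Oct 11, 481 sold [LIFO — newest first]: 145 @ $8.85 + 210 @ $8.25 + 83 @ $9.40 + 43 @ $10.15 = $4,232.40
Oct 13, 277 sold [LIFO — newest first]: 277 @ $9.45 = $2,617.65
Total COGS = $2,876.40 + $4,232.40 + $2,617.65 = $9,726.45
Ending inventory: 137 @ $10.15 + 100 @ $9.45 = $2,335.55

Ending inventory = $2,335.55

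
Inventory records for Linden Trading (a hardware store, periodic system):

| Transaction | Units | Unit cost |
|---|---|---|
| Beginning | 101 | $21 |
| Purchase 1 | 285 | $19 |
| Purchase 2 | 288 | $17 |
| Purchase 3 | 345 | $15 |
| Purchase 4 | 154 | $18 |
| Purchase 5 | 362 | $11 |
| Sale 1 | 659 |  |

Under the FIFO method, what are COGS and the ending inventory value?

COGS = $12,177; ending inventory = $12,184

Sale 1 (659) [FIFO — oldest first]: 101 @ $21 + 285 @ $19 + 273 @ $17 = $12,177
Ending inventory: 15 @ $17 + 345 @ $15 + 154 @ $18 + 362 @ $11 = $12,184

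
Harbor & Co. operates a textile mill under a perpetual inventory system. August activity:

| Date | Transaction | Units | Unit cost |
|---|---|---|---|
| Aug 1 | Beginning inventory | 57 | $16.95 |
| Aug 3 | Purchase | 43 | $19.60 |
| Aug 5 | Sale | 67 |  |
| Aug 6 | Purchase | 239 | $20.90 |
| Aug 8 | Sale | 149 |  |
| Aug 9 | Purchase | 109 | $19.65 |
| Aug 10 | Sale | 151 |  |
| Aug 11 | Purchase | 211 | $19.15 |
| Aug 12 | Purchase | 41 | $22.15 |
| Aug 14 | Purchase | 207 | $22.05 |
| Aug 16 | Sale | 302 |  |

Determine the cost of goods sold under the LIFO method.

COGS = $13,889.95

Aug 5, 67 sold [LIFO — newest first]: 43 @ $19.60 + 24 @ $16.95 = $1,249.60
Aug 8, 149 sold [LIFO — newest first]: 149 @ $20.90 = $3,114.10
Aug 10, 151 sold [LIFO — newest first]: 109 @ $19.65 + 42 @ $20.90 = $3,019.65
Aug 16, 302 sold [LIFO — newest first]: 207 @ $22.05 + 41 @ $22.15 + 54 @ $19.15 = $6,506.60
Total COGS = $1,249.60 + $3,114.10 + $3,019.65 + $6,506.60 = $13,889.95
Ending inventory: 33 @ $16.95 + 48 @ $20.90 + 157 @ $19.15 = $4,569.10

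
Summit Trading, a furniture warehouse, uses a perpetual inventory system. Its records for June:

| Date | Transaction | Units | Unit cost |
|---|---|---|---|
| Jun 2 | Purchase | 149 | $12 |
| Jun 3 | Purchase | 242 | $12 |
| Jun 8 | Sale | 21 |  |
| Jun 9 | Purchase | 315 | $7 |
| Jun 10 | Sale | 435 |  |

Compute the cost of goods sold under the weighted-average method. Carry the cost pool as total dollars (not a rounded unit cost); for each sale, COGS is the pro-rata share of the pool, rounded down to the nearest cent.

After Jun 2: 149 on hand, pool $1,788.00 (≈ $12.0000 each)
After Jun 3: 391 on hand, pool $4,692.00 (≈ $12.0000 each)
Jun 8, sell 21: 21/391 × $4,692.00 → $252.00
After Jun 9: 685 on hand, pool $6,645.00 (≈ $9.7007 each)
Jun 10, sell 435: 435/685 × $6,645.00 → $4,219.81
Total COGS = $252.00 + $4,219.81 = $4,471.81
Ending inventory (cost pool remaining) = $2,425.19

COGS = $4,471.81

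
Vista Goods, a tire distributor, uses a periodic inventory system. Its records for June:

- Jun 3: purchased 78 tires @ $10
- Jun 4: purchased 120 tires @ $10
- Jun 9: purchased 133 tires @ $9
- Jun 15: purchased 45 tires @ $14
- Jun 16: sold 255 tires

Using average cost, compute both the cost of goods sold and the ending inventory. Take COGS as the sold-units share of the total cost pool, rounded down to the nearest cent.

Jun 16, sell 255: 255/376 × $3,807.00 → $2,581.87
Ending inventory (cost pool remaining) = $1,225.13

COGS = $2,581.87; ending inventory = $1,225.13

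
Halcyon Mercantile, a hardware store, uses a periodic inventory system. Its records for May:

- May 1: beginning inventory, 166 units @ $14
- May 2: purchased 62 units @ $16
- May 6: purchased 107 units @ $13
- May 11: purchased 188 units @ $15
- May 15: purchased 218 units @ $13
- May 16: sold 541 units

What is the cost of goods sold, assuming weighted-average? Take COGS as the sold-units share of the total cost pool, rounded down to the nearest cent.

May 16, sell 541: 541/741 × $10,361.00 → $7,564.50
Ending inventory (cost pool remaining) = $2,796.50
Check: goods available $10,361.00 = COGS $7,564.50 + ending $2,796.50

COGS = $7,564.50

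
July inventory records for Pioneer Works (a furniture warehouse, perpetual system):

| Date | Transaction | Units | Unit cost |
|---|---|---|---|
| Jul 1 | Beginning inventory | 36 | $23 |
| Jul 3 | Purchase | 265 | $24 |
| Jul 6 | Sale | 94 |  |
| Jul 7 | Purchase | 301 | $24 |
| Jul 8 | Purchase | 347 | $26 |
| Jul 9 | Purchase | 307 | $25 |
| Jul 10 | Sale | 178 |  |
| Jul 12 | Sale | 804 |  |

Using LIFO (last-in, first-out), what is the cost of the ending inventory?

Jul 6, 94 sold [LIFO — newest first]: 94 @ $24 = $2,256
Jul 10, 178 sold [LIFO — newest first]: 178 @ $25 = $4,450
Jul 12, 804 sold [LIFO — newest first]: 129 @ $25 + 347 @ $26 + 301 @ $24 + 27 @ $24 = $20,119
Total COGS = $2,256 + $4,450 + $20,119 = $26,825
Ending inventory: 36 @ $23 + 144 @ $24 = $4,284

Ending inventory = $4,284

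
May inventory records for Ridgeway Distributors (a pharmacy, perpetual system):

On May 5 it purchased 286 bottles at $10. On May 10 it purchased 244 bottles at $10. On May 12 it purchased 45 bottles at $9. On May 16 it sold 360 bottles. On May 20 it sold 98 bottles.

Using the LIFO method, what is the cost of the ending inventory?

May 16, 360 sold [LIFO — newest first]: 45 @ $9 + 244 @ $10 + 71 @ $10 = $3,555
May 20, 98 sold [LIFO — newest first]: 98 @ $10 = $980
Total COGS = $3,555 + $980 = $4,535
Ending inventory: 117 @ $10 = $1,170

Ending inventory = $1,170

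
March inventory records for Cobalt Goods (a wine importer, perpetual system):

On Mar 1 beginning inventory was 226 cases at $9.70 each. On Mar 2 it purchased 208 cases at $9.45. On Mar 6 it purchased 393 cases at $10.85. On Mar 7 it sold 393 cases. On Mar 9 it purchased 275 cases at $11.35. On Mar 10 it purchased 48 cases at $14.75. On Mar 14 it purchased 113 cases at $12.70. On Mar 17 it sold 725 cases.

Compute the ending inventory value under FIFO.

Mar 7, 393 sold [FIFO — oldest first]: 226 @ $9.70 + 167 @ $9.45 = $3,770.35
Mar 17, 725 sold [FIFO — oldest first]: 41 @ $9.45 + 393 @ $10.85 + 275 @ $11.35 + 16 @ $14.75 = $8,008.75
Total COGS = $3,770.35 + $8,008.75 = $11,779.10
Ending inventory: 32 @ $14.75 + 113 @ $12.70 = $1,907.10

Ending inventory = $1,907.10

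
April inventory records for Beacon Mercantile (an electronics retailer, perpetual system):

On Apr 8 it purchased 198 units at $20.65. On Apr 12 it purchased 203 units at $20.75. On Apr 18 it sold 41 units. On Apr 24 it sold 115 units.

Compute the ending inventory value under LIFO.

Ending inventory = $5,063.95

Apr 18, 41 sold [LIFO — newest first]: 41 @ $20.75 = $850.75
Apr 24, 115 sold [LIFO — newest first]: 115 @ $20.75 = $2,386.25
Total COGS = $850.75 + $2,386.25 = $3,237.00
Ending inventory: 198 @ $20.65 + 47 @ $20.75 = $5,063.95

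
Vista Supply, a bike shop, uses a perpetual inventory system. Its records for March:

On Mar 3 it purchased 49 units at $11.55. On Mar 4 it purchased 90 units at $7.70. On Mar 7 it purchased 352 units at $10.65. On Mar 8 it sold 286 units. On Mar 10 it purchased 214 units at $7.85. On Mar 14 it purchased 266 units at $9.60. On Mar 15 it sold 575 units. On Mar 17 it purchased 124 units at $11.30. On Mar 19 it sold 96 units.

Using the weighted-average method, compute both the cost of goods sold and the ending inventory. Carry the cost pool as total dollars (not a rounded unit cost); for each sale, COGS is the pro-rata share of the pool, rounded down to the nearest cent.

COGS = $9,217.16; ending inventory = $1,425.29

After Mar 3: 49 on hand, pool $565.95 (≈ $11.5500 each)
After Mar 4: 139 on hand, pool $1,258.95 (≈ $9.0572 each)
After Mar 7: 491 on hand, pool $5,007.75 (≈ $10.1991 each)
Mar 8, sell 286: 286/491 × $5,007.75 → $2,916.93
After Mar 10: 419 on hand, pool $3,770.72 (≈ $8.9993 each)
After Mar 14: 685 on hand, pool $6,324.32 (≈ $9.2326 each)
Mar 15, sell 575: 575/685 × $6,324.32 → $5,308.73
After Mar 17: 234 on hand, pool $2,416.79 (≈ $10.3282 each)
Mar 19, sell 96: 96/234 × $2,416.79 → $991.50
Total COGS = $2,916.93 + $5,308.73 + $991.50 = $9,217.16
Ending inventory (cost pool remaining) = $1,425.29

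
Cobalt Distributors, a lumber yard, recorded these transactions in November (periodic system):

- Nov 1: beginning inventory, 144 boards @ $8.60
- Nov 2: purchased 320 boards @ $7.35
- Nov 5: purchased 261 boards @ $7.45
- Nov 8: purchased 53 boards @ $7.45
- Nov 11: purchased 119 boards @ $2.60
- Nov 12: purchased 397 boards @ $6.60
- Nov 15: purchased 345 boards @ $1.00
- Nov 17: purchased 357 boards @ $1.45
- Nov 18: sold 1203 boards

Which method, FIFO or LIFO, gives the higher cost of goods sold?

FIFO COGS: 144 @ $8.60 + 320 @ $7.35 + 261 @ $7.45 + 53 @ $7.45 + 119 @ $2.60 + 306 @ $6.60 = $8,258.70
LIFO COGS: 357 @ $1.45 + 345 @ $1.00 + 397 @ $6.60 + 104 @ $2.60 = $3,753.25

FIFO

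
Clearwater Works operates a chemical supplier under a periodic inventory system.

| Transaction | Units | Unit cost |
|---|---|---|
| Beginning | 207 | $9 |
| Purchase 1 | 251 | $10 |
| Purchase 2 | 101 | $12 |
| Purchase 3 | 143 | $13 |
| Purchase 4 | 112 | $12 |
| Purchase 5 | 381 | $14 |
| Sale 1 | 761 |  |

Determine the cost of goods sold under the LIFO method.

Sale 1 (761) [LIFO — newest first]: 381 @ $14 + 112 @ $12 + 143 @ $13 + 101 @ $12 + 24 @ $10 = $9,989
Ending inventory: 207 @ $9 + 227 @ $10 = $4,133
Check: goods available $14,122 = COGS $9,989 + ending $4,133

COGS = $9,989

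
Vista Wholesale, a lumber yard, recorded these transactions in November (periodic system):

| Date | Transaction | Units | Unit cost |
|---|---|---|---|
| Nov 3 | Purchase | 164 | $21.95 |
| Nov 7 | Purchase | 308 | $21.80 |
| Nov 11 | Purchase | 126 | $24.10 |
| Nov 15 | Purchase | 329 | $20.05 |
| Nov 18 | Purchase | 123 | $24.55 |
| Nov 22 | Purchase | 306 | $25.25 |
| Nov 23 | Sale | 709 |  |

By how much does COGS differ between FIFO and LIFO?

$783.80

FIFO COGS: 164 @ $21.95 + 308 @ $21.80 + 126 @ $24.10 + 111 @ $20.05 = $15,576.35
LIFO COGS: 306 @ $25.25 + 123 @ $24.55 + 280 @ $20.05 = $16,360.15
Difference = |$15,576.35 − $16,360.15| = $783.80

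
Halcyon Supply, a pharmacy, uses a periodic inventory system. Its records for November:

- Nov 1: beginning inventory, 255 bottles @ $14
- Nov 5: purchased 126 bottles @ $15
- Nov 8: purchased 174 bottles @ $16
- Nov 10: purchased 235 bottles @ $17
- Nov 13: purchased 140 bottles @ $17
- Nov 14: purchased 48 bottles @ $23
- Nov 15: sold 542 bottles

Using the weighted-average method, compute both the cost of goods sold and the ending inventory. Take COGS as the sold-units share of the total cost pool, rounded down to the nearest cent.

COGS = $8,713.56; ending inventory = $7,009.44

Nov 15, sell 542: 542/978 × $15,723.00 → $8,713.56
Ending inventory (cost pool remaining) = $7,009.44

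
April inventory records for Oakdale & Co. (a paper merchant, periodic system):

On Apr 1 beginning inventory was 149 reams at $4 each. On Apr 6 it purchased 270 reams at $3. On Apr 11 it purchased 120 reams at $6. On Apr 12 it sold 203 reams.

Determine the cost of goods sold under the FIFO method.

COGS = $758

Apr 12, 203 sold [FIFO — oldest first]: 149 @ $4 + 54 @ $3 = $758
Ending inventory: 216 @ $3 + 120 @ $6 = $1,368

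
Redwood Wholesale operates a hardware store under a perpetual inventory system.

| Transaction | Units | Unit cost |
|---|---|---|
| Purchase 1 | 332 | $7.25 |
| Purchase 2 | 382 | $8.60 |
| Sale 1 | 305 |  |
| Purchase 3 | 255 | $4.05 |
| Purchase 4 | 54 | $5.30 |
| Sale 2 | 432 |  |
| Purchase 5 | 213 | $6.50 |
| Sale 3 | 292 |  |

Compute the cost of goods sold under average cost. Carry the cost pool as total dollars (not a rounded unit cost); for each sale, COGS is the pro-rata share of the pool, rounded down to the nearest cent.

COGS = $7,064.58

After Purchase 1: 332 on hand, pool $2,407.00 (≈ $7.2500 each)
After Purchase 2: 714 on hand, pool $5,692.20 (≈ $7.9723 each)
Sale 1, sell 305: 305/714 × $5,692.20 → $2,431.54
After Purchase 3: 664 on hand, pool $4,293.41 (≈ $6.4660 each)
After Purchase 4: 718 on hand, pool $4,579.61 (≈ $6.3783 each)
Sale 2, sell 432: 432/718 × $4,579.61 → $2,755.41
After Purchase 5: 499 on hand, pool $3,208.70 (≈ $6.4303 each)
Sale 3, sell 292: 292/499 × $3,208.70 → $1,877.63
Total COGS = $2,431.54 + $2,755.41 + $1,877.63 = $7,064.58
Ending inventory (cost pool remaining) = $1,331.07
Check: goods available $8,395.65 = COGS $7,064.58 + ending $1,331.07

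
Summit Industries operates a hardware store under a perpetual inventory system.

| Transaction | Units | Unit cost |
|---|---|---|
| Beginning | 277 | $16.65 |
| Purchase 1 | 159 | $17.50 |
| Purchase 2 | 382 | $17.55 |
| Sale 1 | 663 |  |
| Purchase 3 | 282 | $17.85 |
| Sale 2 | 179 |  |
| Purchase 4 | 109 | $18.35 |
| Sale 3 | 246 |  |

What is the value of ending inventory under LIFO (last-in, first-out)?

Ending inventory = $2,014.65

Sale 1 (663) [LIFO — newest first]: 382 @ $17.55 + 159 @ $17.50 + 122 @ $16.65 = $11,517.90
Sale 2 (179) [LIFO — newest first]: 179 @ $17.85 = $3,195.15
Sale 3 (246) [LIFO — newest first]: 109 @ $18.35 + 103 @ $17.85 + 34 @ $16.65 = $4,404.80
Total COGS = $11,517.90 + $3,195.15 + $4,404.80 = $19,117.85
Ending inventory: 121 @ $16.65 = $2,014.65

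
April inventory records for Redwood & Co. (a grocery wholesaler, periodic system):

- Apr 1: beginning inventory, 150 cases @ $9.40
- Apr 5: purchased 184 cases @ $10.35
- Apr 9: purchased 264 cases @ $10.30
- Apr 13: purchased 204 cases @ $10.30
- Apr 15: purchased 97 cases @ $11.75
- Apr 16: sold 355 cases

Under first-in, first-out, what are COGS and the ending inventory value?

Apr 16, 355 sold [FIFO — oldest first]: 150 @ $9.40 + 184 @ $10.35 + 21 @ $10.30 = $3,530.70
Ending inventory: 243 @ $10.30 + 204 @ $10.30 + 97 @ $11.75 = $5,743.85

COGS = $3,530.70; ending inventory = $5,743.85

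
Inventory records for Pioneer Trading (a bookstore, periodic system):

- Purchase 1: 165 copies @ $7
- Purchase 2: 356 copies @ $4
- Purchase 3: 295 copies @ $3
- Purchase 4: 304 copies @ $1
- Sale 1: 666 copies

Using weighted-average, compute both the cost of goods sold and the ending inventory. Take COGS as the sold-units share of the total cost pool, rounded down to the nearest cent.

Sale 1, sell 666: 666/1120 × $3,768.00 → $2,240.61
Ending inventory (cost pool remaining) = $1,527.39

COGS = $2,240.61; ending inventory = $1,527.39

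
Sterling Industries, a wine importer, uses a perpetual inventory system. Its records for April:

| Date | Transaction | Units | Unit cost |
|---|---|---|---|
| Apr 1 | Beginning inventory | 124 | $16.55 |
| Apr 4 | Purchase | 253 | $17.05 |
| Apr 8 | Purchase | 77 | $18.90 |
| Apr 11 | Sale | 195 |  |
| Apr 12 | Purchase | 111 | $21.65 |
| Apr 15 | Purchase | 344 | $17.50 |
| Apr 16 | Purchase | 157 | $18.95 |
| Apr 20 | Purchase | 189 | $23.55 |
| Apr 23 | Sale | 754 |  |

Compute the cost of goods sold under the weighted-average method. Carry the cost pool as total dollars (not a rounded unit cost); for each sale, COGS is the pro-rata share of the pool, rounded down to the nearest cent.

COGS = $17,807.00

After Apr 1: 124 on hand, pool $2,052.20 (≈ $16.5500 each)
After Apr 4: 377 on hand, pool $6,365.85 (≈ $16.8855 each)
After Apr 8: 454 on hand, pool $7,821.15 (≈ $17.2272 each)
Apr 11, sell 195: 195/454 × $7,821.15 → $3,359.30
After Apr 12: 370 on hand, pool $6,865.00 (≈ $18.5541 each)
After Apr 15: 714 on hand, pool $12,885.00 (≈ $18.0462 each)
After Apr 16: 871 on hand, pool $15,860.15 (≈ $18.2091 each)
After Apr 20: 1060 on hand, pool $20,311.10 (≈ $19.1614 each)
Apr 23, sell 754: 754/1060 × $20,311.10 → $14,447.70
Total COGS = $3,359.30 + $14,447.70 = $17,807.00
Ending inventory (cost pool remaining) = $5,863.40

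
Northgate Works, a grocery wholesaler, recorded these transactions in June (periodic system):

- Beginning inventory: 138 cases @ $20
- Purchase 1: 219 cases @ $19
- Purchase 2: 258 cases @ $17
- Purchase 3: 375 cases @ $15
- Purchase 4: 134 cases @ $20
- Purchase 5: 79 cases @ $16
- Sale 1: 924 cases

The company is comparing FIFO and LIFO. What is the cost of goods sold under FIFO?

FIFO COGS: 138 @ $20 + 219 @ $19 + 258 @ $17 + 309 @ $15 = $15,942
LIFO COGS: 79 @ $16 + 134 @ $20 + 375 @ $15 + 258 @ $17 + 78 @ $19 = $15,437

COGS = $15,942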